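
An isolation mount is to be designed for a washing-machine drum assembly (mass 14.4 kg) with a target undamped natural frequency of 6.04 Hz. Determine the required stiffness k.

20700 N/m

ω_n = 2πf_n = 2π × 6.04 = 37.95 rad/s.
k = m·ω_n² = 14.4 × 37.95² = 14.4 × 1440 = 20740 N/m.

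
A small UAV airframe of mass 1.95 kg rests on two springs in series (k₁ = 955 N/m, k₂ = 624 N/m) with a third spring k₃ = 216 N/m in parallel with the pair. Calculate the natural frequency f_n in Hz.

2.78 Hz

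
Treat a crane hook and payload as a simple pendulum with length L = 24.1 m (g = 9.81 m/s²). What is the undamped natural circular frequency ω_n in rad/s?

0.638 rad/s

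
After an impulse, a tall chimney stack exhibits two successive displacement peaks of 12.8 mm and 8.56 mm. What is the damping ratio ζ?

0.0639

Logarithmic decrement δ = (1/n)·ln(x₀/x_n) = (1/1)·ln(12.8/8.56) = (1/1)·ln(1.495) = 0.4023.
ζ = δ/√(4π² + δ²) = 0.4023/√(39.48 + 0.162) = 0.4023/6.296 = 0.06390.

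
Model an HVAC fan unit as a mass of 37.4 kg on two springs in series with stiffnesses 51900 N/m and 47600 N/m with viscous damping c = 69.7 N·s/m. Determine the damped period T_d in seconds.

0.244 s

Series springs: 1/k_eq = 1/51900 + 1/47600 = 4.028×10^-5, so k_eq = 24830 N/m.
ω_n = √(k_eq/m) = √(24830/37.4) = 25.77 rad/s.
Critical damping c_c = 2√(k_eq·m) = 2√(24830 × 37.4) = 1927 N·s/m, so ζ = c/c_c = 69.7/1927 = 0.03617.
ω_d = ω_n√(1 − ζ²) = 25.77 × √(1 − 0.00131) = 25.75 rad/s.
T_d = 2π/ω_d = 0.2440 s.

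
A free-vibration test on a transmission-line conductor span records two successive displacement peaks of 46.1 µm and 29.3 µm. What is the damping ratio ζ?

Logarithmic decrement δ = (1/n)·ln(x₀/x_n) = (1/1)·ln(46.1/29.3) = (1/1)·ln(1.573) = 0.4532.
ζ = δ/√(4π² + δ²) = 0.4532/√(39.48 + 0.205) = 0.4532/6.300 = 0.07195.

0.0719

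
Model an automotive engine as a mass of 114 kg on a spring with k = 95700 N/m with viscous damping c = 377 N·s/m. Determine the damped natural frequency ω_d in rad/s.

ω_n = √(k/m) = √(95700/114) = 28.97 rad/s.
Critical damping c_c = 2√(k·m) = 2√(95700 × 114) = 6606 N·s/m, so ζ = c/c_c = 377/6606 = 0.05707.
ω_d = ω_n√(1 − ζ²) = 28.97 × √(1 − 0.00326) = 28.93 rad/s.

28.9 rad/s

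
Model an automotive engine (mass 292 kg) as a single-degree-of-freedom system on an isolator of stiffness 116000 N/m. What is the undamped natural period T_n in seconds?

0.315 s

ω_n = √(k/m) = √(116000/292) = √397.3 = 19.93 rad/s.
T_n = 2π/ω_n = 6.283/19.93 = 0.3152 s.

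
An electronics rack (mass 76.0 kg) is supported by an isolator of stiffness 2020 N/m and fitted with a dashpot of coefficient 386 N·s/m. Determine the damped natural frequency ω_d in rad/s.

4.49 rad/s

ω_n = √(k/m) = √(2020/76.0) = 5.155 rad/s.
Critical damping c_c = 2√(k·m) = 2√(2020 × 76.0) = 783.6 N·s/m, so ζ = c/c_c = 386/783.6 = 0.4926.
ω_d = ω_n√(1 − ζ²) = 5.155 × √(1 − 0.243) = 4.487 rad/s.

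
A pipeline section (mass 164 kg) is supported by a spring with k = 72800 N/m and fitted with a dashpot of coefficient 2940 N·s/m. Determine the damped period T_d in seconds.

0.330 s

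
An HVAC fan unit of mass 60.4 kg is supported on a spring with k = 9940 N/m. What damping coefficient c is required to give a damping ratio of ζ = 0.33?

511 N·s/m

c_c = 2√(k·m) = 2√(9940 × 60.4) = 1550 N·s/m.
c = ζ·c_c = 0.33 × 1550 = 511.4 N·s/m.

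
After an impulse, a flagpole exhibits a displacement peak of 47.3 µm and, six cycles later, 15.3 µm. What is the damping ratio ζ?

0.0299

Logarithmic decrement δ = (1/n)·ln(x₀/x_n) = (1/6)·ln(47.3/15.3) = (1/6)·ln(3.092) = 0.1881.
ζ = δ/√(4π² + δ²) = 0.1881/√(39.48 + 0.0354) = 0.1881/6.286 = 0.02993.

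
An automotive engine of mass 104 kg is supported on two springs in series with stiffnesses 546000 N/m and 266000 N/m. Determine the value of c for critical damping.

Series springs: 1/k_eq = 1/546000 + 1/266000 = 5.591×10^-6, so k_eq = 178900 N/m.
c_c = 2√(k_eq·m) = 2√(178900 × 104) = 2 × 4313 = 8626 N·s/m.

8630 N·s/m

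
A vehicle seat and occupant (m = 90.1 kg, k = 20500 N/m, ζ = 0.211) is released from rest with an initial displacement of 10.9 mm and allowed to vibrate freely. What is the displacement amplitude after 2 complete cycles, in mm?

0.723 mm

Logarithmic decrement δ = 2πζ/√(1 − ζ²) = 2π × 0.2110/√(1 − 0.0445) = 1.356.
After n cycles, x_n/x₀ = e^(−nδ), so x_2 = 10.9 × e^(−2 × 1.356) = 10.9 × 0.06637 = 0.7234 mm.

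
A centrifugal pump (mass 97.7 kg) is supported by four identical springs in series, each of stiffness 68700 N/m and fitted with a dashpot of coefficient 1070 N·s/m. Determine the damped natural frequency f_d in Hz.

Series springs: 1/k_eq = 4/68700, so k_eq = 68700/4 = 17180 N/m.
ω_n = √(k_eq/m) = √(17180/97.7) = 13.26 rad/s.
Critical damping c_c = 2√(k_eq·m) = 2√(17180 × 97.7) = 2591 N·s/m, so ζ = c/c_c = 1070/2591 = 0.4130.
ω_d = ω_n√(1 − ζ²) = 13.26 × √(1 − 0.171) = 12.08 rad/s.
f_d = ω_d/(2π) = 1.922 Hz.

1.92 Hz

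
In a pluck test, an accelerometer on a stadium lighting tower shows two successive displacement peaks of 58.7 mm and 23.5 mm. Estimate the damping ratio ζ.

0.144

Logarithmic decrement δ = (1/n)·ln(x₀/x_n) = (1/1)·ln(58.7/23.5) = (1/1)·ln(2.498) = 0.9154.
ζ = δ/√(4π² + δ²) = 0.9154/√(39.48 + 0.838) = 0.9154/6.350 = 0.1442.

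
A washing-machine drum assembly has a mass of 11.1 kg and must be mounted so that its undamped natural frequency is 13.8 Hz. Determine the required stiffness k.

83500 N/m

ω_n = 2πf_n = 2π × 13.8 = 86.71 rad/s.
k = m·ω_n² = 11.1 × 86.71² = 11.1 × 7518 = 83450 N/m.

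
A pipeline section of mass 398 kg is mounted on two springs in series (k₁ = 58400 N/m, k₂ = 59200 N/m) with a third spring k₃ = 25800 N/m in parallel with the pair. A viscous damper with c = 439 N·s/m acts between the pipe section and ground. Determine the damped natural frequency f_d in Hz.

1.87 Hz

Series pair: k_s = k₁k₂/(k₁+k₂) = (58400)(59200)/(58400 + 59200) = 29400 N/m. In parallel with k₃: k_eq = 29400 + 25800 = 55200 N/m.
ω_n = √(k_eq/m) = √(55200/398) = 11.78 rad/s.
Critical damping c_c = 2√(k_eq·m) = 2√(55200 × 398) = 9374 N·s/m, so ζ = c/c_c = 439/9374 = 0.04683.
ω_d = ω_n√(1 − ζ²) = 11.78 × √(1 − 0.00219) = 11.76 rad/s.
f_d = ω_d/(2π) = 1.872 Hz.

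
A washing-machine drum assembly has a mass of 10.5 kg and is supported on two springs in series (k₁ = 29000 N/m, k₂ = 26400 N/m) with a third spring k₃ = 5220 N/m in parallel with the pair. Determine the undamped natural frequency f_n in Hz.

Series pair: k_s = k₁k₂/(k₁+k₂) = (29000)(26400)/(29000 + 26400) = 13820 N/m. In parallel with k₃: k_eq = 13820 + 5220 = 19040 N/m.
ω_n = √(k_eq/m) = √(19040/10.5) = √1813 = 42.58 rad/s.
f_n = ω_n/(2π) = 42.58/6.283 = 6.777 Hz.

6.78 Hz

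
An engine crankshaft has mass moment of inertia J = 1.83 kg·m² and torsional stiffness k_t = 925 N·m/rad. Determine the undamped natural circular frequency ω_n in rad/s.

22.5 rad/s

ω_n = √(k_t/J) = √(925/1.83) = √505.5 = 22.48 rad/s.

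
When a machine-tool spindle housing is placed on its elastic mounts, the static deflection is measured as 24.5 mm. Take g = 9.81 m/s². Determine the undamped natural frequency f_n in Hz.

3.18 Hz

ω_n = √(g/δ_st) = √(9.81/0.0245) = √400.4 = 20.01 rad/s.
f_n = ω_n/(2π) = 20.01/6.283 = 3.185 Hz.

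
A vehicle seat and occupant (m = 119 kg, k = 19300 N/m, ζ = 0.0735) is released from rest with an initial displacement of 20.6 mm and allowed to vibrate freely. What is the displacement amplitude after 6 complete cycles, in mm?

Logarithmic decrement δ = 2πζ/√(1 − ζ²) = 2π × 0.07350/√(1 − 0.00540) = 0.4631.
After n cycles, x_n/x₀ = e^(−nδ), so x_6 = 20.6 × e^(−6 × 0.4631) = 20.6 × 0.06214 = 1.280 mm.

1.28 mm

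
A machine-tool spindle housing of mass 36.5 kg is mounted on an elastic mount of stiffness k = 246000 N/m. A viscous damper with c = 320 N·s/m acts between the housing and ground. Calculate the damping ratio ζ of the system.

ω_n = √(k/m) = √(246000/36.5) = 82.10 rad/s.
Critical damping c_c = 2√(k·m) = 2√(246000 × 36.5) = 5993 N·s/m, so ζ = c/c_c = 320/5993 = 0.05340.

0.0534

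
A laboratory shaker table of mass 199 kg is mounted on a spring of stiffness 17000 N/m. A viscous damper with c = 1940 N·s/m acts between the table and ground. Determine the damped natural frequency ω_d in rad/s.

7.85 rad/s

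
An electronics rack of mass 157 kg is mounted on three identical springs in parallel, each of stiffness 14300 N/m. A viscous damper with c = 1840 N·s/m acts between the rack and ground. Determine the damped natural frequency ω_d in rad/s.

15.5 rad/s

Parallel springs add: k_eq = 3 × 14300 = 42900 N/m.
ω_n = √(k_eq/m) = √(42900/157) = 16.53 rad/s.
Critical damping c_c = 2√(k_eq·m) = 2√(42900 × 157) = 5190 N·s/m, so ζ = c/c_c = 1840/5190 = 0.3545.
ω_d = ω_n√(1 − ζ²) = 16.53 × √(1 − 0.126) = 15.46 rad/s.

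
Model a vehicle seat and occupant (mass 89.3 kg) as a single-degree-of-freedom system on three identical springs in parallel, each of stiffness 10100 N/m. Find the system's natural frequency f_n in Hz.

2.93 Hz

Parallel springs add: k_eq = 3 × 10100 = 30300 N/m.
ω_n = √(k_eq/m) = √(30300/89.3) = √339.3 = 18.42 rad/s.
f_n = ω_n/(2π) = 18.42/6.283 = 2.932 Hz.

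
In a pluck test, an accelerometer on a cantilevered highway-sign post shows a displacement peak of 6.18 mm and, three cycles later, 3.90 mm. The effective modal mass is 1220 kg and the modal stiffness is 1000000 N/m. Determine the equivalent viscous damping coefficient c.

1710 N·s/m

Logarithmic decrement δ = (1/n)·ln(x₀/x_n) = (1/3)·ln(6.18/3.90) = (1/3)·ln(1.585) = 0.1534.
ζ = δ/√(4π² + δ²) = 0.1534/√(39.48 + 0.0235) = 0.1534/6.285 = 0.02441.
c = ζ · 2√(km) = 0.02441 × 2√(1000000 × 1220) = 0.02441 × 69860 = 1706 N·s/m.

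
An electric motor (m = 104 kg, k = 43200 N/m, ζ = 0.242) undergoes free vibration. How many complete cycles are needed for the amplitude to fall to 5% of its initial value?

2 cycles

Logarithmic decrement δ = 2πζ/√(1 − ζ²) = 2π × 0.2420/√(1 − 0.0586) = 1.567.
x_n/x₀ = e^(−nδ) ≤ 0.05; take ln: n ≥ ln(1/0.05)/δ = 2.996/1.567 = 1.912.
So 2 complete cycles are required.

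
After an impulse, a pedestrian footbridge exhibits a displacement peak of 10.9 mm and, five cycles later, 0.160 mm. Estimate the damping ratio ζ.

0.133

Logarithmic decrement δ = (1/n)·ln(x₀/x_n) = (1/5)·ln(10.9/0.160) = (1/5)·ln(68.12) = 0.8443.
ζ = δ/√(4π² + δ²) = 0.8443/√(39.48 + 0.713) = 0.8443/6.340 = 0.1332.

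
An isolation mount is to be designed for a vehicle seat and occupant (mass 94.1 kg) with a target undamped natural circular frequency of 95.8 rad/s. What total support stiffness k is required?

864000 N/m

k = m·ω_n² = 94.1 × 95.80² = 94.1 × 9178 = 863600 N/m.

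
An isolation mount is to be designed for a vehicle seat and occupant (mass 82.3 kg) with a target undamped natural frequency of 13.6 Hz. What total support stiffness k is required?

ω_n = 2πf_n = 2π × 13.6 = 85.45 rad/s.
k = m·ω_n² = 82.3 × 85.45² = 82.3 × 7302 = 600900 N/m.

601000 N/m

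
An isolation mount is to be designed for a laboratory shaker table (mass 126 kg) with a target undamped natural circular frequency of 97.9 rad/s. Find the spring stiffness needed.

k = m·ω_n² = 126 × 97.90² = 126 × 9584 = 1208000 N/m.

1210000 N/m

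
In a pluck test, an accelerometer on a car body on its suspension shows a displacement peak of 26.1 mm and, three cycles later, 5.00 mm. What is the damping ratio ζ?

0.0873

Logarithmic decrement δ = (1/n)·ln(x₀/x_n) = (1/3)·ln(26.1/5.00) = (1/3)·ln(5.220) = 0.5508.
ζ = δ/√(4π² + δ²) = 0.5508/√(39.48 + 0.303) = 0.5508/6.307 = 0.08733.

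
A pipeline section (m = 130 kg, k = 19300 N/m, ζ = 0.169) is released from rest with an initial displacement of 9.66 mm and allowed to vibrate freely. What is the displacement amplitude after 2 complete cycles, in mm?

1.12 mm

Logarithmic decrement δ = 2πζ/√(1 − ζ²) = 2π × 0.1690/√(1 − 0.0286) = 1.077.
After n cycles, x_n/x₀ = e^(−nδ), so x_2 = 9.66 × e^(−2 × 1.077) = 9.66 × 0.1159 = 1.120 mm.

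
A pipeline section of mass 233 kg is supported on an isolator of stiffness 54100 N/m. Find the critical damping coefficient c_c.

c_c = 2√(k·m) = 2√(54100 × 233) = 2 × 3550 = 7101 N·s/m.

7100 N·s/m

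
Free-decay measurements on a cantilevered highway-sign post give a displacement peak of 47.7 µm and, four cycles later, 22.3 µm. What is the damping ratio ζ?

Logarithmic decrement δ = (1/n)·ln(x₀/x_n) = (1/4)·ln(47.7/22.3) = (1/4)·ln(2.139) = 0.1901.
ζ = δ/√(4π² + δ²) = 0.1901/√(39.48 + 0.0361) = 0.1901/6.286 = 0.03024.

0.0302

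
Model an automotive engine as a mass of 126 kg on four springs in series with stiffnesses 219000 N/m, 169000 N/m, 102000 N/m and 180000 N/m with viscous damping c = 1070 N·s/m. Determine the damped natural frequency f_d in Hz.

Series springs: 1/k_eq = 1/219000 + 1/169000 + 1/102000 + 1/180000 = 2.584×10^-5, so k_eq = 38700 N/m.
ω_n = √(k_eq/m) = √(38700/126) = 17.52 rad/s.
Critical damping c_c = 2√(k_eq·m) = 2√(38700 × 126) = 4416 N·s/m, so ζ = c/c_c = 1070/4416 = 0.2423.
ω_d = ω_n√(1 − ζ²) = 17.52 × √(1 − 0.0587) = 17.00 rad/s.
f_d = ω_d/(2π) = 2.706 Hz.

2.71 Hz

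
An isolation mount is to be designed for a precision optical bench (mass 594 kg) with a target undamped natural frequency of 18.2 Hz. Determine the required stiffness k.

ω_n = 2πf_n = 2π × 18.2 = 114.4 rad/s.
k = m·ω_n² = 594 × 114.4² = 594 × 13080 = 7768000 N/m.

7770000 N/m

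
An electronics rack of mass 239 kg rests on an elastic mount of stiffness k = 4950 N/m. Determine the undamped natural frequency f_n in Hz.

ω_n = √(k/m) = √(4950/239) = √20.71 = 4.551 rad/s.
f_n = ω_n/(2π) = 4.551/6.283 = 0.7243 Hz.

0.724 Hz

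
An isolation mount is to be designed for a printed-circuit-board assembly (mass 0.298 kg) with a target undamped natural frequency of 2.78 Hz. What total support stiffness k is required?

ω_n = 2πf_n = 2π × 2.78 = 17.47 rad/s.
k = m·ω_n² = 0.298 × 17.47² = 0.298 × 305.1 = 90.92 N/m.

90.9 N/m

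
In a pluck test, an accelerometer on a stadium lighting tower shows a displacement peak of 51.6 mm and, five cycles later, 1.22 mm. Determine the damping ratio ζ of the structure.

0.118

Logarithmic decrement δ = (1/n)·ln(x₀/x_n) = (1/5)·ln(51.6/1.22) = (1/5)·ln(42.30) = 0.7489.
ζ = δ/√(4π² + δ²) = 0.7489/√(39.48 + 0.561) = 0.7489/6.328 = 0.1184.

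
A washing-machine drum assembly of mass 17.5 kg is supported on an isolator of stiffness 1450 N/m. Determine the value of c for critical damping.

c_c = 2√(k·m) = 2√(1450 × 17.5) = 2 × 159.3 = 318.6 N·s/m.

319 N·s/m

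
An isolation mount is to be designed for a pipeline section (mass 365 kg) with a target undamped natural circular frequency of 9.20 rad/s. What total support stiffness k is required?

k = m·ω_n² = 365 × 9.200² = 365 × 84.64 = 30890 N/m.

30900 N/m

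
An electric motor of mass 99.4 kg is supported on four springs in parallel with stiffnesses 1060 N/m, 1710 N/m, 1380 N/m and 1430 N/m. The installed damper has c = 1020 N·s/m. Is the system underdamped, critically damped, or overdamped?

Parallel springs add: k_eq = 1060 + 1710 + 1380 + 1430 = 5580 N/m.
c_c = 2√(k_eq·m) = 1489 N·s/m; ζ = c/c_c = 1020/1489 = 0.685.
Since ζ < 1 the system is underdamped.

underdamped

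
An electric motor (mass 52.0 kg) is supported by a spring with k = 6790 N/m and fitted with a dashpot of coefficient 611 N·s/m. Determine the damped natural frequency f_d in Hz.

ω_n = √(k/m) = √(6790/52.0) = 11.43 rad/s.
Critical damping c_c = 2√(k·m) = 2√(6790 × 52.0) = 1188 N·s/m, so ζ = c/c_c = 611/1188 = 0.5141.
ω_d = ω_n√(1 − ζ²) = 11.43 × √(1 − 0.264) = 9.801 rad/s.
f_d = ω_d/(2π) = 1.560 Hz.

1.56 Hz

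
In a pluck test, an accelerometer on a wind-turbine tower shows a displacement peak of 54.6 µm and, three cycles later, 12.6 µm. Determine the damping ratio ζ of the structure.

Logarithmic decrement δ = (1/n)·ln(x₀/x_n) = (1/3)·ln(54.6/12.6) = (1/3)·ln(4.333) = 0.4888.
ζ = δ/√(4π² + δ²) = 0.4888/√(39.48 + 0.239) = 0.4888/6.302 = 0.07756.

0.0776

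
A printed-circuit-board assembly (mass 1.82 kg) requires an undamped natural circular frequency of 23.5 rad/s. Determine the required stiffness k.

k = m·ω_n² = 1.82 × 23.50² = 1.82 × 552.2 = 1005 N/m.

1010 N/m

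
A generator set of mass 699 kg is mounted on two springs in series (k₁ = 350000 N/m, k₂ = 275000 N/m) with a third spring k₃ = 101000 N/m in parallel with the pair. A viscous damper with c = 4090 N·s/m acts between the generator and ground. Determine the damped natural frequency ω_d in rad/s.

18.9 rad/s

Series pair: k_s = k₁k₂/(k₁+k₂) = (350000)(275000)/(350000 + 275000) = 154000 N/m. In parallel with k₃: k_eq = 154000 + 101000 = 255000 N/m.
ω_n = √(k_eq/m) = √(255000/699) = 19.10 rad/s.
Critical damping c_c = 2√(k_eq·m) = 2√(255000 × 699) = 26700 N·s/m, so ζ = c/c_c = 4090/26700 = 0.1532.
ω_d = ω_n√(1 − ζ²) = 19.10 × √(1 − 0.0235) = 18.87 rad/s.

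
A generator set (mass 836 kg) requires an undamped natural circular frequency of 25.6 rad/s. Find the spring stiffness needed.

k = m·ω_n² = 836 × 25.60² = 836 × 655.4 = 547900 N/m.

548000 N/m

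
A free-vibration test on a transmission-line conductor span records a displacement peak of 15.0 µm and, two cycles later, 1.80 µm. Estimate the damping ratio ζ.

0.166

Logarithmic decrement δ = (1/n)·ln(x₀/x_n) = (1/2)·ln(15.0/1.80) = (1/2)·ln(8.333) = 1.060.
ζ = δ/√(4π² + δ²) = 1.060/√(39.48 + 1.12) = 1.060/6.372 = 0.1664.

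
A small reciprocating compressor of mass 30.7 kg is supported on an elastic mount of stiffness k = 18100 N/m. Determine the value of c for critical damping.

c_c = 2√(k·m) = 2√(18100 × 30.7) = 2 × 745.4 = 1491 N·s/m.

1490 N·s/m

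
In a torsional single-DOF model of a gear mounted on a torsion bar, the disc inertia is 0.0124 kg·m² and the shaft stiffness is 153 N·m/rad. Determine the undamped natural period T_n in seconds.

ω_n = √(k_t/J) = √(153/0.0124) = √12340 = 111.1 rad/s.
T_n = 2π/ω_n = 6.283/111.1 = 0.05656 s.

0.0566 s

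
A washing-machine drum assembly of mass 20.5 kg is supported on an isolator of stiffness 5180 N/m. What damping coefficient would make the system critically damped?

c_c = 2√(k·m) = 2√(5180 × 20.5) = 2 × 325.9 = 651.7 N·s/m.

652 N·s/m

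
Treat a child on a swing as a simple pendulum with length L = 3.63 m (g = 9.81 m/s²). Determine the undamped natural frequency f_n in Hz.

0.262 Hz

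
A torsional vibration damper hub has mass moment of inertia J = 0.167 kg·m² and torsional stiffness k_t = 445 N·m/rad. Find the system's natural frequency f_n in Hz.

8.22 Hz

ω_n = √(k_t/J) = √(445/0.167) = √2665 = 51.62 rad/s.
f_n = ω_n/(2π) = 51.62/6.283 = 8.216 Hz.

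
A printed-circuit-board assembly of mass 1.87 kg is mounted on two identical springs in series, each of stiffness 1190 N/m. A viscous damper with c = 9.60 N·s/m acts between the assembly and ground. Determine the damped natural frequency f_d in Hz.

2.81 Hz

Series springs: 1/k_eq = 2/1190, so k_eq = 1190/2 = 595.0 N/m.
ω_n = √(k_eq/m) = √(595.0/1.87) = 17.84 rad/s.
Critical damping c_c = 2√(k_eq·m) = 2√(595.0 × 1.87) = 66.71 N·s/m, so ζ = c/c_c = 9.60/66.71 = 0.1439.
ω_d = ω_n√(1 − ζ²) = 17.84 × √(1 − 0.0207) = 17.65 rad/s.
f_d = ω_d/(2π) = 2.809 Hz.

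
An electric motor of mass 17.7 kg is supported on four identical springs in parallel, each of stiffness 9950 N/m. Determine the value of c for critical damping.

1680 N·s/m

Parallel springs add: k_eq = 4 × 9950 = 39800 N/m.
c_c = 2√(k_eq·m) = 2√(39800 × 17.7) = 2 × 839.3 = 1679 N·s/m.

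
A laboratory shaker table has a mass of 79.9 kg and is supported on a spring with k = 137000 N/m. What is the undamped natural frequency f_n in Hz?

6.59 Hz

ω_n = √(k/m) = √(137000/79.9) = √1715 = 41.41 rad/s.
f_n = ω_n/(2π) = 41.41/6.283 = 6.590 Hz.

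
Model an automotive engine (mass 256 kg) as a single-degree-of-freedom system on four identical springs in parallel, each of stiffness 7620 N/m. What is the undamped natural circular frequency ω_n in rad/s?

Parallel springs add: k_eq = 4 × 7620 = 30480 N/m.
ω_n = √(k_eq/m) = √(30480/256) = √119.1 = 10.91 rad/s.

10.9 rad/s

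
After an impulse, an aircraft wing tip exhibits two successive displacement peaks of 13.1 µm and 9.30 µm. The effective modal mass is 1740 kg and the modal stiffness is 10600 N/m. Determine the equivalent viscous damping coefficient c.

468 N·s/m

Logarithmic decrement δ = (1/n)·ln(x₀/x_n) = (1/1)·ln(13.1/9.30) = (1/1)·ln(1.409) = 0.3426.
ζ = δ/√(4π² + δ²) = 0.3426/√(39.48 + 0.117) = 0.3426/6.293 = 0.05445.
c = ζ · 2√(km) = 0.05445 × 2√(10600 × 1740) = 0.05445 × 8589 = 467.6 N·s/m.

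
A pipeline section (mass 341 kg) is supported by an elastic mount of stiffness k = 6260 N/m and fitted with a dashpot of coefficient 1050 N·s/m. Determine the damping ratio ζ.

0.359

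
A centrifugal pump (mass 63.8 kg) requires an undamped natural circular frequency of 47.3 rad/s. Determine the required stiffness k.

143000 N/m

k = m·ω_n² = 63.8 × 47.30² = 63.8 × 2237 = 142700 N/m.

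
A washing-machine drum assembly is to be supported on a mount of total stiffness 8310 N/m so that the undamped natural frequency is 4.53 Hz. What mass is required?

ω_n = 2πf_n = 2π × 4.53 = 28.46 rad/s.
m = k/ω_n² = 8310/28.46² = 8310/810.1 = 10.26 kg.

10.3 kg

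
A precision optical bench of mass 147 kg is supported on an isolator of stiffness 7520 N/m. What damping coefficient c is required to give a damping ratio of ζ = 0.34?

715 N·s/m

c_c = 2√(k·m) = 2√(7520 × 147) = 2103 N·s/m.
c = ζ·c_c = 0.34 × 2103 = 715.0 N·s/m.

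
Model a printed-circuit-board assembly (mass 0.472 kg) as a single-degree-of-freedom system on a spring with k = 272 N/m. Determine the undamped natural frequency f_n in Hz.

3.82 Hz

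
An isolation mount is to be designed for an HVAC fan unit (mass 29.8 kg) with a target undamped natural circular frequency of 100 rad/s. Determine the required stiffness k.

k = m·ω_n² = 29.8 × 100.0² = 29.8 × 10000 = 298000 N/m.

298000 N/m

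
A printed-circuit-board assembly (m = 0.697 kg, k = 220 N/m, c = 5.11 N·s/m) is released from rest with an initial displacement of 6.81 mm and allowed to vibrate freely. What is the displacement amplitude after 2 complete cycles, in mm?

ζ = c/(2√(km)) = 5.11/(2√(220 × 0.697)) = 5.11/24.77 = 0.2063.
Logarithmic decrement δ = 2πζ/√(1 − ζ²) = 2π × 0.2063/√(1 − 0.0426) = 1.325.
After n cycles, x_n/x₀ = e^(−nδ), so x_2 = 6.81 × e^(−2 × 1.325) = 6.81 × 0.07066 = 0.4812 mm.

0.481 mm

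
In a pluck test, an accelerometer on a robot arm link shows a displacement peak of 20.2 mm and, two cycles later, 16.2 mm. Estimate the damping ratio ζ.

0.0176

Logarithmic decrement δ = (1/n)·ln(x₀/x_n) = (1/2)·ln(20.2/16.2) = (1/2)·ln(1.247) = 0.1103.
ζ = δ/√(4π² + δ²) = 0.1103/√(39.48 + 0.0122) = 0.1103/6.284 = 0.01756.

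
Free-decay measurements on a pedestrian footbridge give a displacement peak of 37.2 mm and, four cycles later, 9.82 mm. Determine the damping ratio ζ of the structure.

Logarithmic decrement δ = (1/n)·ln(x₀/x_n) = (1/4)·ln(37.2/9.82) = (1/4)·ln(3.788) = 0.3330.
ζ = δ/√(4π² + δ²) = 0.3330/√(39.48 + 0.111) = 0.3330/6.292 = 0.05292.

0.0529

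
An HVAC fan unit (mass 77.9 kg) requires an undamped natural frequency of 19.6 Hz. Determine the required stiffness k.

ω_n = 2πf_n = 2π × 19.6 = 123.2 rad/s.
k = m·ω_n² = 77.9 × 123.2² = 77.9 × 15170 = 1181000 N/m.

1180000 N/m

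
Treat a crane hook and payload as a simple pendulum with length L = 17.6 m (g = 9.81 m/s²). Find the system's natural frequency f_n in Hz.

For a simple pendulum ω_n = √(g/L) = √(9.81/17.6) = √0.5574 = 0.7466 rad/s.
f_n = ω_n/(2π) = 0.7466/6.283 = 0.1188 Hz.

0.119 Hz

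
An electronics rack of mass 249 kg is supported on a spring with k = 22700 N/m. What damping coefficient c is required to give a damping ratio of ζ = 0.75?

3570 N·s/m

c_c = 2√(k·m) = 2√(22700 × 249) = 4755 N·s/m.
c = ζ·c_c = 0.75 × 4755 = 3566 N·s/m.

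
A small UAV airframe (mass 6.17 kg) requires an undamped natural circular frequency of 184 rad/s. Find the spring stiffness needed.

k = m·ω_n² = 6.17 × 184.0² = 6.17 × 33860 = 208900 N/m.

209000 N/m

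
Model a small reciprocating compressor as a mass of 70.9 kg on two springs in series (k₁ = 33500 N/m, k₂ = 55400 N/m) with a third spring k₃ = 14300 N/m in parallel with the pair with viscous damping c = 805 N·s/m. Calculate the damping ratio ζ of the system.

0.255

Series pair: k_s = k₁k₂/(k₁+k₂) = (33500)(55400)/(33500 + 55400) = 20880 N/m. In parallel with k₃: k_eq = 20880 + 14300 = 35180 N/m.
ω_n = √(k_eq/m) = √(35180/70.9) = 22.27 rad/s.
Critical damping c_c = 2√(k_eq·m) = 2√(35180 × 70.9) = 3158 N·s/m, so ζ = c/c_c = 805/3158 = 0.2549.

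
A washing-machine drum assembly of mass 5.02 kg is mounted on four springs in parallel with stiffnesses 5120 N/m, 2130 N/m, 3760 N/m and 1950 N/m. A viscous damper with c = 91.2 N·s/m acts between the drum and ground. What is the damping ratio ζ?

0.179

Parallel springs add: k_eq = 5120 + 2130 + 3760 + 1950 = 12960 N/m.
ω_n = √(k_eq/m) = √(12960/5.02) = 50.81 rad/s.
Critical damping c_c = 2√(k_eq·m) = 2√(12960 × 5.02) = 510.1 N·s/m, so ζ = c/c_c = 91.2/510.1 = 0.1788.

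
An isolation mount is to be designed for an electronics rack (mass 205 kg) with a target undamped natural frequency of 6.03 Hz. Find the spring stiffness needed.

294000 N/m

ω_n = 2πf_n = 2π × 6.03 = 37.89 rad/s.
k = m·ω_n² = 205 × 37.89² = 205 × 1435 = 294300 N/m.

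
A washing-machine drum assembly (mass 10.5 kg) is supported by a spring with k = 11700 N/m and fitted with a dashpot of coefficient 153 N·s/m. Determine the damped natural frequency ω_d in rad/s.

32.6 rad/s

ω_n = √(k/m) = √(11700/10.5) = 33.38 rad/s.
Critical damping c_c = 2√(k·m) = 2√(11700 × 10.5) = 701.0 N·s/m, so ζ = c/c_c = 153/701.0 = 0.2183.
ω_d = ω_n√(1 − ζ²) = 33.38 × √(1 − 0.0476) = 32.58 rad/s.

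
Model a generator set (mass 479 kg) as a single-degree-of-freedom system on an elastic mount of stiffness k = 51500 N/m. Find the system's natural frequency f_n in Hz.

ω_n = √(k/m) = √(51500/479) = √107.5 = 10.37 rad/s.
f_n = ω_n/(2π) = 10.37/6.283 = 1.650 Hz.

1.65 Hz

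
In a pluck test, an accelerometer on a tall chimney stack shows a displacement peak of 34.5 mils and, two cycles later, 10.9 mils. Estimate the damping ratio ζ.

Logarithmic decrement δ = (1/n)·ln(x₀/x_n) = (1/2)·ln(34.5/10.9) = (1/2)·ln(3.165) = 0.5761.
ζ = δ/√(4π² + δ²) = 0.5761/√(39.48 + 0.332) = 0.5761/6.310 = 0.09131.

0.0913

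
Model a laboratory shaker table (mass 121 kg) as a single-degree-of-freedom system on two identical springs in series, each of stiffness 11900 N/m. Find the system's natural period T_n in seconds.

0.896 s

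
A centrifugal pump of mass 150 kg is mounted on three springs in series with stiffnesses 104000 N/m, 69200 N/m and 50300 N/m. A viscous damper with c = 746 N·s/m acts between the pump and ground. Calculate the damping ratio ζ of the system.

0.202

Series springs: 1/k_eq = 1/104000 + 1/69200 + 1/50300 = 4.395×10^-5, so k_eq = 22750 N/m.
ω_n = √(k_eq/m) = √(22750/150) = 12.32 rad/s.
Critical damping c_c = 2√(k_eq·m) = 2√(22750 × 150) = 3695 N·s/m, so ζ = c/c_c = 746/3695 = 0.2019.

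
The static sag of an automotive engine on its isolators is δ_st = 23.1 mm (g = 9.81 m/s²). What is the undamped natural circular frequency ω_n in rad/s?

ω_n = √(g/δ_st) = √(9.81/0.0231) = √424.7 = 20.61 rad/s.

20.6 rad/s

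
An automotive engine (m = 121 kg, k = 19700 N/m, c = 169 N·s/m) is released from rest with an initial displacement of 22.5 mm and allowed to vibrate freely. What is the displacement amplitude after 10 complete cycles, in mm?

ζ = c/(2√(km)) = 169/(2√(19700 × 121)) = 169/3088 = 0.05473.
Logarithmic decrement δ = 2πζ/√(1 − ζ²) = 2π × 0.05473/√(1 − 0.00300) = 0.3444.
After n cycles, x_n/x₀ = e^(−nδ), so x_10 = 22.5 × e^(−10 × 0.3444) = 22.5 × 0.03194 = 0.7186 mm.

0.719 mm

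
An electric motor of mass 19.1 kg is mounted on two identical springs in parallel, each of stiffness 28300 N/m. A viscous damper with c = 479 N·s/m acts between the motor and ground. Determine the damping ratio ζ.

0.230

Parallel springs add: k_eq = 2 × 28300 = 56600 N/m.
ω_n = √(k_eq/m) = √(56600/19.1) = 54.44 rad/s.
Critical damping c_c = 2√(k_eq·m) = 2√(56600 × 19.1) = 2079 N·s/m, so ζ = c/c_c = 479/2079 = 0.2303.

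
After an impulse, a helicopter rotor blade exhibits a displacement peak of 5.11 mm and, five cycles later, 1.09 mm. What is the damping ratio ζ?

Logarithmic decrement δ = (1/n)·ln(x₀/x_n) = (1/5)·ln(5.11/1.09) = (1/5)·ln(4.688) = 0.3090.
ζ = δ/√(4π² + δ²) = 0.3090/√(39.48 + 0.0955) = 0.3090/6.291 = 0.04912.

0.0491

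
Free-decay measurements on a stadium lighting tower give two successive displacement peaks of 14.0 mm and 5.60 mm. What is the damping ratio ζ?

0.144

Logarithmic decrement δ = (1/n)·ln(x₀/x_n) = (1/1)·ln(14.0/5.60) = (1/1)·ln(2.500) = 0.9163.
ζ = δ/√(4π² + δ²) = 0.9163/√(39.48 + 0.840) = 0.9163/6.350 = 0.1443.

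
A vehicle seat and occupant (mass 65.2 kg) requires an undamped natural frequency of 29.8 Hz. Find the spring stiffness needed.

2290000 N/m

ω_n = 2πf_n = 2π × 29.8 = 187.2 rad/s.
k = m·ω_n² = 65.2 × 187.2² = 65.2 × 35060 = 2286000 N/m.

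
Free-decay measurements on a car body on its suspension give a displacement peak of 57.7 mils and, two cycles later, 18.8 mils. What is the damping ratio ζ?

0.0889

Logarithmic decrement δ = (1/n)·ln(x₀/x_n) = (1/2)·ln(57.7/18.8) = (1/2)·ln(3.069) = 0.5607.
ζ = δ/√(4π² + δ²) = 0.5607/√(39.48 + 0.314) = 0.5607/6.308 = 0.08888.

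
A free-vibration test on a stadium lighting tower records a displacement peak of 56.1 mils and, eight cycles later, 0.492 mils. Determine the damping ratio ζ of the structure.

0.0938

Logarithmic decrement δ = (1/n)·ln(x₀/x_n) = (1/8)·ln(56.1/0.492) = (1/8)·ln(114.0) = 0.5921.
ζ = δ/√(4π² + δ²) = 0.5921/√(39.48 + 0.351) = 0.5921/6.311 = 0.09381.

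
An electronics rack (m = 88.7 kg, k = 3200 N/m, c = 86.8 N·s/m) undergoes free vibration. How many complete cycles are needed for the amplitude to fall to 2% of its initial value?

8 cycles

ζ = c/(2√(km)) = 86.8/(2√(3200 × 88.7)) = 86.8/1066 = 0.08146.
Logarithmic decrement δ = 2πζ/√(1 − ζ²) = 2π × 0.08146/√(1 − 0.00664) = 0.5135.
x_n/x₀ = e^(−nδ) ≤ 0.02; take ln: n ≥ ln(1/0.02)/δ = 3.912/0.5135 = 7.618.
So 8 complete cycles are required.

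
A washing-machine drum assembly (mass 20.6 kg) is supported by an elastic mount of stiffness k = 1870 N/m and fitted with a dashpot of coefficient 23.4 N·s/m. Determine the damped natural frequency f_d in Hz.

ω_n = √(k/m) = √(1870/20.6) = 9.528 rad/s.
Critical damping c_c = 2√(k·m) = 2√(1870 × 20.6) = 392.5 N·s/m, so ζ = c/c_c = 23.4/392.5 = 0.05961.
ω_d = ω_n√(1 − ζ²) = 9.528 × √(1 − 0.00355) = 9.511 rad/s.
f_d = ω_d/(2π) = 1.514 Hz.

1.51 Hz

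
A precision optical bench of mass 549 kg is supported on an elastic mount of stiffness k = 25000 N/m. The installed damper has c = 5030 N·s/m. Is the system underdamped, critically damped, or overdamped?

underdamped

c_c = 2√(k·m) = 7409 N·s/m; ζ = c/c_c = 5030/7409 = 0.679.
Since ζ < 1 the system is underdamped.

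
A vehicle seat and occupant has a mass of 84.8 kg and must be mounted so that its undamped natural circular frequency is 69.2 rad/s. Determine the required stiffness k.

k = m·ω_n² = 84.8 × 69.20² = 84.8 × 4789 = 406100 N/m.

406000 N/m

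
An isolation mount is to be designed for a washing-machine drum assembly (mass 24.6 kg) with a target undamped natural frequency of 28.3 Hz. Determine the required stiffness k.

778000 N/m

ω_n = 2πf_n = 2π × 28.3 = 177.8 rad/s.
k = m·ω_n² = 24.6 × 177.8² = 24.6 × 31620 = 777800 N/m.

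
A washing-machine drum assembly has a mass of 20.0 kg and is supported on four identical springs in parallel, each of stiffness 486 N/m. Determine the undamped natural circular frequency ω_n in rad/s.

9.86 rad/s

Parallel springs add: k_eq = 4 × 486 = 1944 N/m.
ω_n = √(k_eq/m) = √(1944/20.0) = √97.20 = 9.859 rad/s.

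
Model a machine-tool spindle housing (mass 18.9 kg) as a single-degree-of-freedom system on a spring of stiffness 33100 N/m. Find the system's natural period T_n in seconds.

0.150 s

ω_n = √(k/m) = √(33100/18.9) = √1751 = 41.85 rad/s.
T_n = 2π/ω_n = 6.283/41.85 = 0.1501 s.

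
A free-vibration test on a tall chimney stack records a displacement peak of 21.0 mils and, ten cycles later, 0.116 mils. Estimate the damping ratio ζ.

0.0825

Logarithmic decrement δ = (1/n)·ln(x₀/x_n) = (1/10)·ln(21.0/0.116) = (1/10)·ln(181.0) = 0.5199.
ζ = δ/√(4π² + δ²) = 0.5199/√(39.48 + 0.270) = 0.5199/6.305 = 0.08246.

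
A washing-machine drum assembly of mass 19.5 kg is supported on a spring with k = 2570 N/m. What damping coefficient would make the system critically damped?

448 N·s/m

c_c = 2√(k·m) = 2√(2570 × 19.5) = 2 × 223.9 = 447.7 N·s/m.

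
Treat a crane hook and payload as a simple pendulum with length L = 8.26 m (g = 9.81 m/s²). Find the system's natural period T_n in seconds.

5.77 s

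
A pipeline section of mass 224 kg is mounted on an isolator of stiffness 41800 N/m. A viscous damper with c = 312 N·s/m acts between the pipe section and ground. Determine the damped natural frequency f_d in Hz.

ω_n = √(k/m) = √(41800/224) = 13.66 rad/s.
Critical damping c_c = 2√(k·m) = 2√(41800 × 224) = 6120 N·s/m, so ζ = c/c_c = 312/6120 = 0.05098.
ω_d = ω_n√(1 − ζ²) = 13.66 × √(1 − 0.00260) = 13.64 rad/s.
f_d = ω_d/(2π) = 2.171 Hz.

2.17 Hz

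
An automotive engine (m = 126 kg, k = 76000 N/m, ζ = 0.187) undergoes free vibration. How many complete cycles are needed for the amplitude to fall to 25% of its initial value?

2 cycles

Logarithmic decrement δ = 2πζ/√(1 − ζ²) = 2π × 0.1870/√(1 − 0.0350) = 1.196.
x_n/x₀ = e^(−nδ) ≤ 0.25; take ln: n ≥ ln(1/0.25)/δ = 1.386/1.196 = 1.159.
So 2 complete cycles are required.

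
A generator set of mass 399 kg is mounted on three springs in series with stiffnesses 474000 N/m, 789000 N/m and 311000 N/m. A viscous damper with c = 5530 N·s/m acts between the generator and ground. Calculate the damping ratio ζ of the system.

0.355

Series springs: 1/k_eq = 1/474000 + 1/789000 + 1/311000 = 6.593×10^-6, so k_eq = 151700 N/m.
ω_n = √(k_eq/m) = √(151700/399) = 19.50 rad/s.
Critical damping c_c = 2√(k_eq·m) = 2√(151700 × 399) = 15560 N·s/m, so ζ = c/c_c = 5530/15560 = 0.3554.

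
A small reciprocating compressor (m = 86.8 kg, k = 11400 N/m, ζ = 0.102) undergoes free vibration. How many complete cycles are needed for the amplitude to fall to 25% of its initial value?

3 cycles

Logarithmic decrement δ = 2πζ/√(1 − ζ²) = 2π × 0.1020/√(1 − 0.0104) = 0.6442.
x_n/x₀ = e^(−nδ) ≤ 0.25; take ln: n ≥ ln(1/0.25)/δ = 1.386/0.6442 = 2.152.
So 3 complete cycles are required.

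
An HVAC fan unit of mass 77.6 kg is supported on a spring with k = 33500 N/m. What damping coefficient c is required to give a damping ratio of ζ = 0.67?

2160 N·s/m

c_c = 2√(k·m) = 2√(33500 × 77.6) = 3225 N·s/m.
c = ζ·c_c = 0.67 × 3225 = 2161 N·s/m.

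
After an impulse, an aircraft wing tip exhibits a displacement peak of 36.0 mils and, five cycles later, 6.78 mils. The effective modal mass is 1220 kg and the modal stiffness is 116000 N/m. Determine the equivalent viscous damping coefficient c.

Logarithmic decrement δ = (1/n)·ln(x₀/x_n) = (1/5)·ln(36.0/6.78) = (1/5)·ln(5.310) = 0.3339.
ζ = δ/√(4π² + δ²) = 0.3339/√(39.48 + 0.111) = 0.3339/6.292 = 0.05307.
c = ζ · 2√(km) = 0.05307 × 2√(116000 × 1220) = 0.05307 × 23790 = 1263 N·s/m.

1260 N·s/m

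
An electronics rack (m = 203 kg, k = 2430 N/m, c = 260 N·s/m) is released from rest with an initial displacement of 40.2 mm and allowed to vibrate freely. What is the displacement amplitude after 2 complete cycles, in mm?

3.77 mm

ζ = c/(2√(km)) = 260/(2√(2430 × 203)) = 260/1405 = 0.1851.
Logarithmic decrement δ = 2πζ/√(1 − ζ²) = 2π × 0.1851/√(1 − 0.0343) = 1.183.
After n cycles, x_n/x₀ = e^(−nδ), so x_2 = 40.2 × e^(−2 × 1.183) = 40.2 × 0.09378 = 3.770 mm.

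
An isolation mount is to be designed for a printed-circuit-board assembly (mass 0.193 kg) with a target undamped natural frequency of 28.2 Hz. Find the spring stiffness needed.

6060 N/m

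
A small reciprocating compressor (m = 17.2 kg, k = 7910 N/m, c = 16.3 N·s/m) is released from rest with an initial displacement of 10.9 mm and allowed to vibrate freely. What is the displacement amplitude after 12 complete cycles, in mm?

2.06 mm

ζ = c/(2√(km)) = 16.3/(2√(7910 × 17.2)) = 16.3/737.7 = 0.02210.
Logarithmic decrement δ = 2πζ/√(1 − ζ²) = 2π × 0.02210/√(1 − 0.000488) = 0.1389.
After n cycles, x_n/x₀ = e^(−nδ), so x_12 = 10.9 × e^(−12 × 0.1389) = 10.9 × 0.1889 = 2.059 mm.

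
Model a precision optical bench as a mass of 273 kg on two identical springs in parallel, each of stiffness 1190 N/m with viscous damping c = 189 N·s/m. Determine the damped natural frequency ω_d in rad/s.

2.93 rad/s

Parallel springs add: k_eq = 2 × 1190 = 2380 N/m.
ω_n = √(k_eq/m) = √(2380/273) = 2.953 rad/s.
Critical damping c_c = 2√(k_eq·m) = 2√(2380 × 273) = 1612 N·s/m, so ζ = c/c_c = 189/1612 = 0.1172.
ω_d = ω_n√(1 − ζ²) = 2.953 × √(1 − 0.0137) = 2.932 rad/s.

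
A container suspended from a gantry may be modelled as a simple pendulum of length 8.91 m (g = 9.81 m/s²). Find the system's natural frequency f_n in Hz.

For a simple pendulum ω_n = √(g/L) = √(9.81/8.91) = √1.101 = 1.049 rad/s.
f_n = ω_n/(2π) = 1.049/6.283 = 0.1670 Hz.

0.167 Hz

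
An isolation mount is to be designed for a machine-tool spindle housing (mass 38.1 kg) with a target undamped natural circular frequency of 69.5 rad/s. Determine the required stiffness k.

k = m·ω_n² = 38.1 × 69.50² = 38.1 × 4830 = 184000 N/m.

184000 N/m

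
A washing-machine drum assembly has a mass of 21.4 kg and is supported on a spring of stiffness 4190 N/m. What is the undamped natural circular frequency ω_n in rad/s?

14.0 rad/s

ω_n = √(k/m) = √(4190/21.4) = √195.8 = 13.99 rad/s.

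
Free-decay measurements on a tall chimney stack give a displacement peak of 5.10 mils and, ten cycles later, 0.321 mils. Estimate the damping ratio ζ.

0.0440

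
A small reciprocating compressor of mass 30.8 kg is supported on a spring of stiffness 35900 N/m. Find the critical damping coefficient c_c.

c_c = 2√(k·m) = 2√(35900 × 30.8) = 2 × 1052 = 2103 N·s/m.

2100 N·s/m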